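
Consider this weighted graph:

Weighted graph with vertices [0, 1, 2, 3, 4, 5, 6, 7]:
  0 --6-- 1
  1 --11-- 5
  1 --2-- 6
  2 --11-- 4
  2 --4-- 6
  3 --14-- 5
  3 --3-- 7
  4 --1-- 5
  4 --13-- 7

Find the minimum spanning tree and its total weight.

Applying Kruskal's algorithm (sort edges by weight, add if no cycle):
  Add (4,5) w=1
  Add (1,6) w=2
  Add (3,7) w=3
  Add (2,6) w=4
  Add (0,1) w=6
  Add (1,5) w=11
  Skip (2,4) w=11 (creates cycle)
  Add (4,7) w=13
  Skip (3,5) w=14 (creates cycle)
MST weight = 40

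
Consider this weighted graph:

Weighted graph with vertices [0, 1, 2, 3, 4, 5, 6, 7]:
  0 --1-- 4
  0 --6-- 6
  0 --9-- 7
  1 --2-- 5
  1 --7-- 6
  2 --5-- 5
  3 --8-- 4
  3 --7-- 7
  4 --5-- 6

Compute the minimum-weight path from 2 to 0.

Using Dijkstra's algorithm from vertex 2:
Shortest path: 2 -> 5 -> 1 -> 6 -> 0
Total weight: 5 + 2 + 7 + 6 = 20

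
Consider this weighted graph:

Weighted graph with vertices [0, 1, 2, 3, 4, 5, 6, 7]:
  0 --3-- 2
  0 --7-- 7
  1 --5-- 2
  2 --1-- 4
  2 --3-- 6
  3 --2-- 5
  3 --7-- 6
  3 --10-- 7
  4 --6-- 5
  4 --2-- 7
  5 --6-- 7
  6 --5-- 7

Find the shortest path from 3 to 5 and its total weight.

Using Dijkstra's algorithm from vertex 3:
Shortest path: 3 -> 5
Total weight: 2 = 2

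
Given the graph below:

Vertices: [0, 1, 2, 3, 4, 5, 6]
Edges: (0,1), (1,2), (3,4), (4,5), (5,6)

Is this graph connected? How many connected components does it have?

Checking connectivity: the graph has 2 connected component(s).
Components: [[0, 1, 2], [3, 4, 5, 6]]. The graph is NOT connected.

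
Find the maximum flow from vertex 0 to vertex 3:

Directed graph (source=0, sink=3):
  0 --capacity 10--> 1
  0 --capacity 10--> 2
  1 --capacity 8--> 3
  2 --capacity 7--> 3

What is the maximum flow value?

Computing max flow:
  Flow on (0->1): 8/10
  Flow on (0->2): 7/10
  Flow on (1->3): 8/8
  Flow on (2->3): 7/7
Maximum flow = 15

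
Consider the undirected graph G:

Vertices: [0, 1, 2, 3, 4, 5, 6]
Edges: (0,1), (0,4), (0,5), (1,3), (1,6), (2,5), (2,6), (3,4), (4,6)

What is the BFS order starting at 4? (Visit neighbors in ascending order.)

BFS from vertex 4 (neighbors processed in ascending order):
Visit order: 4, 0, 3, 6, 1, 5, 2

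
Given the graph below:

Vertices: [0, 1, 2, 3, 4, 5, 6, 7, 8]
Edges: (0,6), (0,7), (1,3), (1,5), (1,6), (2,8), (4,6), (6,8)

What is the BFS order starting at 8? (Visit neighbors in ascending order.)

BFS from vertex 8 (neighbors processed in ascending order):
Visit order: 8, 2, 6, 0, 1, 4, 7, 3, 5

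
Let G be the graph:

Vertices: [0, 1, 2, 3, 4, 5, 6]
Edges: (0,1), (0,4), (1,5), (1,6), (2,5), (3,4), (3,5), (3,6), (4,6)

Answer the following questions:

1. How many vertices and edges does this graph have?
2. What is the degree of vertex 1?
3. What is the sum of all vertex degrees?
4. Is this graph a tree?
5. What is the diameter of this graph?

Count: 7 vertices, 9 edges.
Vertex 1 has neighbors [0, 5, 6], degree = 3.
Handshaking lemma: 2 * 9 = 18.
A tree on 7 vertices has 6 edges. This graph has 9 edges (3 extra). Not a tree.
Diameter (longest shortest path) = 3.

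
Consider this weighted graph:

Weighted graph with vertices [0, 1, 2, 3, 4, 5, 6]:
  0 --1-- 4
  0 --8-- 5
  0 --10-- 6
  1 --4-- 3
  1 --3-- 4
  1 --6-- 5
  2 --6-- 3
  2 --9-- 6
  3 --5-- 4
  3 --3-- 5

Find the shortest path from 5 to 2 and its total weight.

Using Dijkstra's algorithm from vertex 5:
Shortest path: 5 -> 3 -> 2
Total weight: 3 + 6 = 9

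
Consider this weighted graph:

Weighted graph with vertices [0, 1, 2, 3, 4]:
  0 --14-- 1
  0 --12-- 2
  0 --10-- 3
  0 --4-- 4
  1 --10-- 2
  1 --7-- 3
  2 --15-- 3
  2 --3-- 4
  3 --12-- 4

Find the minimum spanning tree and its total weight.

Applying Kruskal's algorithm (sort edges by weight, add if no cycle):
  Add (2,4) w=3
  Add (0,4) w=4
  Add (1,3) w=7
  Add (0,3) w=10
  Skip (1,2) w=10 (creates cycle)
  Skip (0,2) w=12 (creates cycle)
  Skip (3,4) w=12 (creates cycle)
  Skip (0,1) w=14 (creates cycle)
  Skip (2,3) w=15 (creates cycle)
MST weight = 24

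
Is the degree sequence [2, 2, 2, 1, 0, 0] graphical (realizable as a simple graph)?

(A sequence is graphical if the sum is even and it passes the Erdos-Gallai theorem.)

Sum of degrees = 7. Sum is odd, so the sequence is NOT graphical.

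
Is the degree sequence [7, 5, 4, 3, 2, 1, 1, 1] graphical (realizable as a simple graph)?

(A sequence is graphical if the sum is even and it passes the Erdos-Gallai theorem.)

Sum of degrees = 24. Sum is even but fails Erdos-Gallai. The sequence is NOT graphical.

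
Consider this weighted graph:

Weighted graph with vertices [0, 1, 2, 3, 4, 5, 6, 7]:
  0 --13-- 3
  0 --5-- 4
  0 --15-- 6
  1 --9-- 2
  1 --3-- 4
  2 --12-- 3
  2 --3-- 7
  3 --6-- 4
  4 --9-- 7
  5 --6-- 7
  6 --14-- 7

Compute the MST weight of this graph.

Applying Kruskal's algorithm (sort edges by weight, add if no cycle):
  Add (1,4) w=3
  Add (2,7) w=3
  Add (0,4) w=5
  Add (3,4) w=6
  Add (5,7) w=6
  Add (1,2) w=9
  Skip (4,7) w=9 (creates cycle)
  Skip (2,3) w=12 (creates cycle)
  Skip (0,3) w=13 (creates cycle)
  Add (6,7) w=14
  Skip (0,6) w=15 (creates cycle)
MST weight = 46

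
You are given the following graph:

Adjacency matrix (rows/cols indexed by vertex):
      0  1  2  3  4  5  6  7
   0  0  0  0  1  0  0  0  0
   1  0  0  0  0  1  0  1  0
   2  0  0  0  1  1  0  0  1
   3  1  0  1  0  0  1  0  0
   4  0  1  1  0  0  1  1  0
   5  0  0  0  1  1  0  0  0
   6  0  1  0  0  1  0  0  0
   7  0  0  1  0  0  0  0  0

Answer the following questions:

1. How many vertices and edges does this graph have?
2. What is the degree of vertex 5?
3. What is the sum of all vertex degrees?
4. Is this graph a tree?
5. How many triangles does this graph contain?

Count: 8 vertices, 9 edges.
Vertex 5 has neighbors [3, 4], degree = 2.
Handshaking lemma: 2 * 9 = 18.
A tree on 8 vertices has 7 edges. This graph has 9 edges (2 extra). Not a tree.
Number of triangles = 1.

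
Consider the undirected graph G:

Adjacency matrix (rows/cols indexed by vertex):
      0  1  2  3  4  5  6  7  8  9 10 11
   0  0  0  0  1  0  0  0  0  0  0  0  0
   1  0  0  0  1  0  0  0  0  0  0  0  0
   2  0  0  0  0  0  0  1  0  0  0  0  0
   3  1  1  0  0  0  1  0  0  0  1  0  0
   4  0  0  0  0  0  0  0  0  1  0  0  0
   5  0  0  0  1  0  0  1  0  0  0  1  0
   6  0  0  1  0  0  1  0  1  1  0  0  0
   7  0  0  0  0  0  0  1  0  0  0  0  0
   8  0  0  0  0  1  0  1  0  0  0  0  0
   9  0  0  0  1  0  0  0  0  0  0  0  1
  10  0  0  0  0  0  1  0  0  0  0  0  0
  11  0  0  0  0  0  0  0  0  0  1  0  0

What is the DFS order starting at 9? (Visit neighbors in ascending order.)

DFS from vertex 9 (neighbors processed in ascending order):
Visit order: 9, 3, 0, 1, 5, 6, 2, 7, 8, 4, 10, 11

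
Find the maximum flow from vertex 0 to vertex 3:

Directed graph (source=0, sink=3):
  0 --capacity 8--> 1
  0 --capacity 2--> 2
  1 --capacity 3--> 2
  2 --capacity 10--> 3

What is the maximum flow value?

Computing max flow:
  Flow on (0->1): 3/8
  Flow on (0->2): 2/2
  Flow on (1->2): 3/3
  Flow on (2->3): 5/10
Maximum flow = 5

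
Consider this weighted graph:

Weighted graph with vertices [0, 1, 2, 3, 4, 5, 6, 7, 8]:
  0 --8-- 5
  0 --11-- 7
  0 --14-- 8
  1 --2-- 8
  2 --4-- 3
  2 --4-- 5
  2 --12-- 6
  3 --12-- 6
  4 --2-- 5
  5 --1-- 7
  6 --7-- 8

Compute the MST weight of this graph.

Applying Kruskal's algorithm (sort edges by weight, add if no cycle):
  Add (5,7) w=1
  Add (1,8) w=2
  Add (4,5) w=2
  Add (2,5) w=4
  Add (2,3) w=4
  Add (6,8) w=7
  Add (0,5) w=8
  Skip (0,7) w=11 (creates cycle)
  Add (2,6) w=12
  Skip (3,6) w=12 (creates cycle)
  Skip (0,8) w=14 (creates cycle)
MST weight = 40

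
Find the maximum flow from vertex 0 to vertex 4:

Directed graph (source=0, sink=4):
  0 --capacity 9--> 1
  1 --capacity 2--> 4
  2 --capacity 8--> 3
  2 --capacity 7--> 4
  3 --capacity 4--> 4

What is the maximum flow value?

Computing max flow:
  Flow on (0->1): 2/9
  Flow on (1->4): 2/2
Maximum flow = 2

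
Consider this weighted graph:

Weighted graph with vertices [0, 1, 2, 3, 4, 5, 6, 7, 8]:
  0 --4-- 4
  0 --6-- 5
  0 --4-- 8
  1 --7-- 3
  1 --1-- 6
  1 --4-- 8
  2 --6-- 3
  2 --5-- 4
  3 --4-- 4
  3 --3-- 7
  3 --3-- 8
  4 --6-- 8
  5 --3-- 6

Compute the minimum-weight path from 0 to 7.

Using Dijkstra's algorithm from vertex 0:
Shortest path: 0 -> 8 -> 3 -> 7
Total weight: 4 + 3 + 3 = 10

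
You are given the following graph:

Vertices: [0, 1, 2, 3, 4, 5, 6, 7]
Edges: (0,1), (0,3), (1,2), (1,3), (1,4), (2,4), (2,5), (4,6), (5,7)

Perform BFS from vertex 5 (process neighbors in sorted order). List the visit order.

BFS from vertex 5 (neighbors processed in ascending order):
Visit order: 5, 2, 7, 1, 4, 0, 3, 6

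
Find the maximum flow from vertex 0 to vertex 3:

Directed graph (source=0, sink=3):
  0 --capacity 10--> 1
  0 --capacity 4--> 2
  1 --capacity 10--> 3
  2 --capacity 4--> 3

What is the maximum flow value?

Computing max flow:
  Flow on (0->1): 10/10
  Flow on (0->2): 4/4
  Flow on (1->3): 10/10
  Flow on (2->3): 4/4
Maximum flow = 14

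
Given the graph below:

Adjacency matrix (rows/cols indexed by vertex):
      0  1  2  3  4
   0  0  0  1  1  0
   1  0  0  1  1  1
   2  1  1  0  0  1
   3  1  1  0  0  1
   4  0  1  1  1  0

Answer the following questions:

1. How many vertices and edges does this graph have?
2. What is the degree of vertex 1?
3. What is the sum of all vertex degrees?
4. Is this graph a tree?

Count: 5 vertices, 7 edges.
Vertex 1 has neighbors [2, 3, 4], degree = 3.
Handshaking lemma: 2 * 7 = 14.
A tree on 5 vertices has 4 edges. This graph has 7 edges (3 extra). Not a tree.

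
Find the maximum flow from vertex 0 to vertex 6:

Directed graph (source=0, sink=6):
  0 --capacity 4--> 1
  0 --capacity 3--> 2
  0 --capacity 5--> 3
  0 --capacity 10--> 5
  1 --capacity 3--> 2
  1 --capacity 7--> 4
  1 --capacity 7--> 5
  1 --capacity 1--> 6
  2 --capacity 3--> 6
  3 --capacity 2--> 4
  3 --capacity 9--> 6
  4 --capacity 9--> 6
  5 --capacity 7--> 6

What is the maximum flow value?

Computing max flow:
  Flow on (0->1): 4/4
  Flow on (0->2): 3/3
  Flow on (0->3): 5/5
  Flow on (0->5): 7/10
  Flow on (1->4): 3/7
  Flow on (1->6): 1/1
  Flow on (2->6): 3/3
  Flow on (3->6): 5/9
  Flow on (4->6): 3/9
  Flow on (5->6): 7/7
Maximum flow = 19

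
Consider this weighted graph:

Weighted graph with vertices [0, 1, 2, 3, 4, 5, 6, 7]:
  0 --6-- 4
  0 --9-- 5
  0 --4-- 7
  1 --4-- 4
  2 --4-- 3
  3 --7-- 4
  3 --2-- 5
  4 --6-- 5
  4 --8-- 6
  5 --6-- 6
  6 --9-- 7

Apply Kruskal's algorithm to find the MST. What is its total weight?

Applying Kruskal's algorithm (sort edges by weight, add if no cycle):
  Add (3,5) w=2
  Add (0,7) w=4
  Add (1,4) w=4
  Add (2,3) w=4
  Add (0,4) w=6
  Add (4,5) w=6
  Add (5,6) w=6
  Skip (3,4) w=7 (creates cycle)
  Skip (4,6) w=8 (creates cycle)
  Skip (0,5) w=9 (creates cycle)
  Skip (6,7) w=9 (creates cycle)
MST weight = 32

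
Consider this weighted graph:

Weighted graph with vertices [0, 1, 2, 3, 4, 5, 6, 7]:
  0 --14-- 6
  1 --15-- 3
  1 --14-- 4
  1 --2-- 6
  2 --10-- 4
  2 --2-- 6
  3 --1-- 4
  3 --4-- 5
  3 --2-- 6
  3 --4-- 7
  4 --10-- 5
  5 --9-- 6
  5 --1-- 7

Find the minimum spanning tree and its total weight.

Applying Kruskal's algorithm (sort edges by weight, add if no cycle):
  Add (3,4) w=1
  Add (5,7) w=1
  Add (1,6) w=2
  Add (2,6) w=2
  Add (3,6) w=2
  Add (3,7) w=4
  Skip (3,5) w=4 (creates cycle)
  Skip (5,6) w=9 (creates cycle)
  Skip (2,4) w=10 (creates cycle)
  Skip (4,5) w=10 (creates cycle)
  Add (0,6) w=14
  Skip (1,4) w=14 (creates cycle)
  Skip (1,3) w=15 (creates cycle)
MST weight = 26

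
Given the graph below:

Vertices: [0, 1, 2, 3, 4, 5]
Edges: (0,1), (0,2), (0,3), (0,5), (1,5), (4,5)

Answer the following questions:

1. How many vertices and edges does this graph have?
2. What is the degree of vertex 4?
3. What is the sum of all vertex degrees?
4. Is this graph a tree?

Count: 6 vertices, 6 edges.
Vertex 4 has neighbors [5], degree = 1.
Handshaking lemma: 2 * 6 = 12.
A tree on 6 vertices has 5 edges. This graph has 6 edges (1 extra). Not a tree.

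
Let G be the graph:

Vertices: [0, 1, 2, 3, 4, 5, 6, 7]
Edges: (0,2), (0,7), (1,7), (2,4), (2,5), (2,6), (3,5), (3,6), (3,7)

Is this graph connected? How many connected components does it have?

Checking connectivity: the graph has 1 connected component(s).
All vertices are reachable from each other. The graph IS connected.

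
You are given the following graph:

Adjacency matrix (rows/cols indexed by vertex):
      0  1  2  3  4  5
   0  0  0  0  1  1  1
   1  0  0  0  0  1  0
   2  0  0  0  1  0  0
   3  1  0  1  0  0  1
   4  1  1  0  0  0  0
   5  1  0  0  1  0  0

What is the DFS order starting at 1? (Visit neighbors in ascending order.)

DFS from vertex 1 (neighbors processed in ascending order):
Visit order: 1, 4, 0, 3, 2, 5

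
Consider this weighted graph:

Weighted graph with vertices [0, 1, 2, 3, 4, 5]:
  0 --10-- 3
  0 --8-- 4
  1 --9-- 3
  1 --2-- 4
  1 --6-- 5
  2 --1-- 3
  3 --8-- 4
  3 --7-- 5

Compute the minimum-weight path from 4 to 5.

Using Dijkstra's algorithm from vertex 4:
Shortest path: 4 -> 1 -> 5
Total weight: 2 + 6 = 8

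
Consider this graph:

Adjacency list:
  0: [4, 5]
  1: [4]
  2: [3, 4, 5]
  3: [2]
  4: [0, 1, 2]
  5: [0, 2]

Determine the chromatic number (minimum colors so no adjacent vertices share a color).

The graph has a maximum clique of size 2 (lower bound on chromatic number).
A valid 2-coloring: {0: 0, 1: 0, 2: 0, 3: 1, 4: 1, 5: 1}.
Chromatic number = 2.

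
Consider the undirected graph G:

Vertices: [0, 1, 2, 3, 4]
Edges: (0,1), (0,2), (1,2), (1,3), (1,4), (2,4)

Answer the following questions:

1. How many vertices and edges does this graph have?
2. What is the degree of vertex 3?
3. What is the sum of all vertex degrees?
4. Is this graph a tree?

Count: 5 vertices, 6 edges.
Vertex 3 has neighbors [1], degree = 1.
Handshaking lemma: 2 * 6 = 12.
A tree on 5 vertices has 4 edges. This graph has 6 edges (2 extra). Not a tree.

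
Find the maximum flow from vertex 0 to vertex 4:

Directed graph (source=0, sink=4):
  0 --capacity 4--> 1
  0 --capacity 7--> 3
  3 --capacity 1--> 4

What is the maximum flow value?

Computing max flow:
  Flow on (0->3): 1/7
  Flow on (3->4): 1/1
Maximum flow = 1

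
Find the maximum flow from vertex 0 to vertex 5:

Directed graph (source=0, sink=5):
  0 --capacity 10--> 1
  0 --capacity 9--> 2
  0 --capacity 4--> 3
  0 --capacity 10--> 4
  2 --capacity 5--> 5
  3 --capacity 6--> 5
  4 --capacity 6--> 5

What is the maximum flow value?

Computing max flow:
  Flow on (0->2): 5/9
  Flow on (0->3): 4/4
  Flow on (0->4): 6/10
  Flow on (2->5): 5/5
  Flow on (3->5): 4/6
  Flow on (4->5): 6/6
Maximum flow = 15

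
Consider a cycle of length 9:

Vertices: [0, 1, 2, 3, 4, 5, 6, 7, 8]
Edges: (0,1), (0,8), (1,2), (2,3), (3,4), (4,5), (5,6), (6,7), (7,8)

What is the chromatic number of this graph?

This is an odd cycle (C_9). Odd cycles are not bipartite (any 2-coloring forces two adjacent vertices to match), and 3 colors suffice.
Chromatic number = 3.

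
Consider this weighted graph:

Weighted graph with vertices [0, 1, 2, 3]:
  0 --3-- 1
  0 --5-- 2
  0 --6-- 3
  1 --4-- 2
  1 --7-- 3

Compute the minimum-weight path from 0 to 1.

Using Dijkstra's algorithm from vertex 0:
Shortest path: 0 -> 1
Total weight: 3 = 3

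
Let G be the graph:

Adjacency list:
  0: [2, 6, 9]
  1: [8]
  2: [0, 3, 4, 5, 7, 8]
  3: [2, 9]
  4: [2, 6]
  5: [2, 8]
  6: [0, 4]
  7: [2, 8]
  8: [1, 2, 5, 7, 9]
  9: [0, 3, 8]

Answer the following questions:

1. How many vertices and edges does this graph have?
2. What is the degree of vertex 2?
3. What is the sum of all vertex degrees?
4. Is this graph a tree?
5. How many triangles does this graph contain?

Count: 10 vertices, 14 edges.
Vertex 2 has neighbors [0, 3, 4, 5, 7, 8], degree = 6.
Handshaking lemma: 2 * 14 = 28.
A tree on 10 vertices has 9 edges. This graph has 14 edges (5 extra). Not a tree.
Number of triangles = 2.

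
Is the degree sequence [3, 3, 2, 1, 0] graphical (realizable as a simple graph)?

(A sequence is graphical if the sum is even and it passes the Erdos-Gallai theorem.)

Sum of degrees = 9. Sum is odd, so the sequence is NOT graphical.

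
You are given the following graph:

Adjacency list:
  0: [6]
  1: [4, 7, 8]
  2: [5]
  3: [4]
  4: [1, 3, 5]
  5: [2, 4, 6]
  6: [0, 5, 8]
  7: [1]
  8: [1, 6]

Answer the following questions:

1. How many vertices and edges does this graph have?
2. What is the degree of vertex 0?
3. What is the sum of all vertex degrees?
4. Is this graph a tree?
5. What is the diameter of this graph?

Count: 9 vertices, 9 edges.
Vertex 0 has neighbors [6], degree = 1.
Handshaking lemma: 2 * 9 = 18.
A tree on 9 vertices has 8 edges. This graph has 9 edges (1 extra). Not a tree.
Diameter (longest shortest path) = 4.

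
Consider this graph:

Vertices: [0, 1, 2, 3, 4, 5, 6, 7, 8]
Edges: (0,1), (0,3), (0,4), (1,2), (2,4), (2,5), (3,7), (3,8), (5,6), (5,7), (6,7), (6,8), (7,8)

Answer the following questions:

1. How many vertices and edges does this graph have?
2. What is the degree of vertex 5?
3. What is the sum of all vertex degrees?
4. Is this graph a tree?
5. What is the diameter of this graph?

Count: 9 vertices, 13 edges.
Vertex 5 has neighbors [2, 6, 7], degree = 3.
Handshaking lemma: 2 * 13 = 26.
A tree on 9 vertices has 8 edges. This graph has 13 edges (5 extra). Not a tree.
Diameter (longest shortest path) = 3.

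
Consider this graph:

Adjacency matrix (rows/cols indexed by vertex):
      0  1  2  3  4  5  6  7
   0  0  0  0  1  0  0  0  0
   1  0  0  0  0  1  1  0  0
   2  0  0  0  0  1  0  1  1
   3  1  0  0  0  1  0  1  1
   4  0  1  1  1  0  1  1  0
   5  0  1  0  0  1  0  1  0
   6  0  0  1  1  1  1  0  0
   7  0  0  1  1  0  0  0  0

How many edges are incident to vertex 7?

Vertex 7 has neighbors [2, 3], so deg(7) = 2.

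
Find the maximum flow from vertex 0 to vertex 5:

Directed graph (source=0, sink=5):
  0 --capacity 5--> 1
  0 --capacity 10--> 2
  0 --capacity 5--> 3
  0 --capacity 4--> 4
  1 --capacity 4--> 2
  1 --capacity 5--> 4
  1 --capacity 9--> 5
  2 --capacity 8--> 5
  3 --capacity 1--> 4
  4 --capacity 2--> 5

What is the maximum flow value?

Computing max flow:
  Flow on (0->1): 5/5
  Flow on (0->2): 8/10
  Flow on (0->3): 1/5
  Flow on (0->4): 1/4
  Flow on (1->5): 5/9
  Flow on (2->5): 8/8
  Flow on (3->4): 1/1
  Flow on (4->5): 2/2
Maximum flow = 15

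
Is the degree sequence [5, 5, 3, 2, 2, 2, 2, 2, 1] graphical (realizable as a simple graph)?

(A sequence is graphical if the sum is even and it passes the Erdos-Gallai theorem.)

Sum of degrees = 24. Sum is even and passes Erdos-Gallai. The sequence IS graphical.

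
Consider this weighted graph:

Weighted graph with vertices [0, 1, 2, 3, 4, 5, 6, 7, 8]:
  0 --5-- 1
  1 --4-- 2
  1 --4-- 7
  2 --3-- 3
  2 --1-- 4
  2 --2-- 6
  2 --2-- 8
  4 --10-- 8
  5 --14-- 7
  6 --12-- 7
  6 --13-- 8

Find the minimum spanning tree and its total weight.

Applying Kruskal's algorithm (sort edges by weight, add if no cycle):
  Add (2,4) w=1
  Add (2,8) w=2
  Add (2,6) w=2
  Add (2,3) w=3
  Add (1,2) w=4
  Add (1,7) w=4
  Add (0,1) w=5
  Skip (4,8) w=10 (creates cycle)
  Skip (6,7) w=12 (creates cycle)
  Skip (6,8) w=13 (creates cycle)
  Add (5,7) w=14
MST weight = 35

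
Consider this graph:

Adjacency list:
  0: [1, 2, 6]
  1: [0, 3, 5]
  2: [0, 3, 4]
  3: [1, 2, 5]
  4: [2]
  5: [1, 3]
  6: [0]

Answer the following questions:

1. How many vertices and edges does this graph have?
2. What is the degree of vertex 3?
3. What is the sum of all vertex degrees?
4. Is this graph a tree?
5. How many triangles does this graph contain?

Count: 7 vertices, 8 edges.
Vertex 3 has neighbors [1, 2, 5], degree = 3.
Handshaking lemma: 2 * 8 = 16.
A tree on 7 vertices has 6 edges. This graph has 8 edges (2 extra). Not a tree.
Number of triangles = 1.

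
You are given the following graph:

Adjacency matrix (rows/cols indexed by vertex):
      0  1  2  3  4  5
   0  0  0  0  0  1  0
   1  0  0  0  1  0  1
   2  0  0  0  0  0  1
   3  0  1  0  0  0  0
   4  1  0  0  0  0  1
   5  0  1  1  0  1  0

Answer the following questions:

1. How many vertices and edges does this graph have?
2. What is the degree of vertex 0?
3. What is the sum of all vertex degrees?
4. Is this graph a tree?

Count: 6 vertices, 5 edges.
Vertex 0 has neighbors [4], degree = 1.
Handshaking lemma: 2 * 5 = 10.
A graph is a tree iff it is connected and has exactly n-1 edges. This graph is connected (all 6 vertices in one component) and has 6-1 = 5 edges. It is a tree.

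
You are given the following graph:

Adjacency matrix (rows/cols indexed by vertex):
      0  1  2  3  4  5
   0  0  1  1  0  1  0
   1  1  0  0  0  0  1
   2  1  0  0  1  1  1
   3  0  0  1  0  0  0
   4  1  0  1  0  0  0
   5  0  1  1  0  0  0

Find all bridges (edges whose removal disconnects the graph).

A bridge is an edge whose removal increases the number of connected components.
Bridges found: (2,3)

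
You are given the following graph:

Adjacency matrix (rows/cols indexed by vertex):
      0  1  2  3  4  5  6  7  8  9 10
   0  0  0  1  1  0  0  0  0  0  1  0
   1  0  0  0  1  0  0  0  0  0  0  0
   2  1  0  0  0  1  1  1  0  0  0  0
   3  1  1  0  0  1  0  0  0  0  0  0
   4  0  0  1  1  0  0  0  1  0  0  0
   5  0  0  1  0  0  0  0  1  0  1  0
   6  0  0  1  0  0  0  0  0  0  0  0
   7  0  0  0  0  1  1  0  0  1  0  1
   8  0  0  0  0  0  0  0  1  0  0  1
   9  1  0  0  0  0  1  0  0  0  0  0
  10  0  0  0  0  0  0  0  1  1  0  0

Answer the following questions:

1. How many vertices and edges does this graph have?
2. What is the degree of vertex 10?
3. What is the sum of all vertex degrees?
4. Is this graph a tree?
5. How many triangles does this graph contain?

Count: 11 vertices, 14 edges.
Vertex 10 has neighbors [7, 8], degree = 2.
Handshaking lemma: 2 * 14 = 28.
A tree on 11 vertices has 10 edges. This graph has 14 edges (4 extra). Not a tree.
Number of triangles = 1.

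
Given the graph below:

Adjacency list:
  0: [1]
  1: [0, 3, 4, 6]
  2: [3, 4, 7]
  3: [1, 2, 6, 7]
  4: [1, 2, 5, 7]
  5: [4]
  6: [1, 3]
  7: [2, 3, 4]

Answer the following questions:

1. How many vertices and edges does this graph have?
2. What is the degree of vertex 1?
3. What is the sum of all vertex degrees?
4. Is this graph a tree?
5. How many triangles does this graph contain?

Count: 8 vertices, 11 edges.
Vertex 1 has neighbors [0, 3, 4, 6], degree = 4.
Handshaking lemma: 2 * 11 = 22.
A tree on 8 vertices has 7 edges. This graph has 11 edges (4 extra). Not a tree.
Number of triangles = 3.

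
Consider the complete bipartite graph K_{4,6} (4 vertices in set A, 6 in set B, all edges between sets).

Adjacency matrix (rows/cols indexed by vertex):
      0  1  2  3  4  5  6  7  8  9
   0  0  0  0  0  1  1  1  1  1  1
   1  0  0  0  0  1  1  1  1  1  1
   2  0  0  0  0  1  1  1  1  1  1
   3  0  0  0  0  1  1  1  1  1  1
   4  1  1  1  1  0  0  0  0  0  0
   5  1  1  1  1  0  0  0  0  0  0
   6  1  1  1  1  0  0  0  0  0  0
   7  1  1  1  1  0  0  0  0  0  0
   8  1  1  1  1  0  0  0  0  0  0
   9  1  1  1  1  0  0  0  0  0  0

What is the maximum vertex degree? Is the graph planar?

Set-A vertices have degree 6; set-B vertices have degree 4. Maximum degree = max(4,6) = 6.
K_{4,6} contains K_{3,3} as a subgraph (since both sides have >= 3 vertices); by Kuratowski's theorem it is not planar.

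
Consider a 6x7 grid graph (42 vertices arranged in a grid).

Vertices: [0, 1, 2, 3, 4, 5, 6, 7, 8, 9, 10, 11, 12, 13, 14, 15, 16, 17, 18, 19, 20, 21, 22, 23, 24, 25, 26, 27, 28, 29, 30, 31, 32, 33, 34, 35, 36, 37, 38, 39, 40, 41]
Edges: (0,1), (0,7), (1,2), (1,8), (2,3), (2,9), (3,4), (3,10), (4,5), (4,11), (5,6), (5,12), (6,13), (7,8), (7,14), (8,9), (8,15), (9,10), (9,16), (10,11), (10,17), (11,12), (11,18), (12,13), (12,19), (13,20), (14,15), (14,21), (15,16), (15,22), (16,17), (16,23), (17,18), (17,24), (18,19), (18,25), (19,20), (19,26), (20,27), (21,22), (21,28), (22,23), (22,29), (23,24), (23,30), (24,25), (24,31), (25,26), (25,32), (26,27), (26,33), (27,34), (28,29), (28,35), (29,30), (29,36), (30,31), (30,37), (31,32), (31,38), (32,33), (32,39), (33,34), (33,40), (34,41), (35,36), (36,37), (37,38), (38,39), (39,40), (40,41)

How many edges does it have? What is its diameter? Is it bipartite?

A 6x7 grid has 35 vertical edges and 36 horizontal edges.
Total edges = 35 + 36 = 71.
Diameter = (6-1) + (7-1) = 11 (corner to opposite corner).
Grid graphs are bipartite (checkerboard coloring).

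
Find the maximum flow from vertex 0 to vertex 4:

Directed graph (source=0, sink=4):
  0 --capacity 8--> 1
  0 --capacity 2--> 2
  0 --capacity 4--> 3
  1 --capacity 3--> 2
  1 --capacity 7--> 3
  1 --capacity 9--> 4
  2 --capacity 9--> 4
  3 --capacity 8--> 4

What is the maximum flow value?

Computing max flow:
  Flow on (0->1): 8/8
  Flow on (0->2): 2/2
  Flow on (0->3): 4/4
  Flow on (1->4): 8/9
  Flow on (2->4): 2/9
  Flow on (3->4): 4/8
Maximum flow = 14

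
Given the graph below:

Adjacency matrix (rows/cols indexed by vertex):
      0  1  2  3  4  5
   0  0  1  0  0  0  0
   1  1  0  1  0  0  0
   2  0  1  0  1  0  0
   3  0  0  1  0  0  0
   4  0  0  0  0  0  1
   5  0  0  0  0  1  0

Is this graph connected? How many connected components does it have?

Checking connectivity: the graph has 2 connected component(s).
Components: [[0, 1, 2, 3], [4, 5]]. The graph is NOT connected.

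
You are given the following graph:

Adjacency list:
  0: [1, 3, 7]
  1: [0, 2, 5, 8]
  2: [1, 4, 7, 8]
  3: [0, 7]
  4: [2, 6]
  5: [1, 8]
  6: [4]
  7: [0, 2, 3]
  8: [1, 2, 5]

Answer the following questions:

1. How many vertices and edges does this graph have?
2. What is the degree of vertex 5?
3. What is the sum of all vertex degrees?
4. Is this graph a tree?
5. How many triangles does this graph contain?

Count: 9 vertices, 12 edges.
Vertex 5 has neighbors [1, 8], degree = 2.
Handshaking lemma: 2 * 12 = 24.
A tree on 9 vertices has 8 edges. This graph has 12 edges (4 extra). Not a tree.
Number of triangles = 3.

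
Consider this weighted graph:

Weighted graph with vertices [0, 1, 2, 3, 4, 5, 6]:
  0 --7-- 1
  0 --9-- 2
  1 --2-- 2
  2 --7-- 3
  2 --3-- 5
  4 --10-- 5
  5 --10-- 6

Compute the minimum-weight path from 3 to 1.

Using Dijkstra's algorithm from vertex 3:
Shortest path: 3 -> 2 -> 1
Total weight: 7 + 2 = 9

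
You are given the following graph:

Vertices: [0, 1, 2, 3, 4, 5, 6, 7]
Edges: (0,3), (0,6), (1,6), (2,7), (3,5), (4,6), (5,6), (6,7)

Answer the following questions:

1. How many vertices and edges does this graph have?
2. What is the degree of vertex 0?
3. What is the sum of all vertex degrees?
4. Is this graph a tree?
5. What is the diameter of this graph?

Count: 8 vertices, 8 edges.
Vertex 0 has neighbors [3, 6], degree = 2.
Handshaking lemma: 2 * 8 = 16.
A tree on 8 vertices has 7 edges. This graph has 8 edges (1 extra). Not a tree.
Diameter (longest shortest path) = 4.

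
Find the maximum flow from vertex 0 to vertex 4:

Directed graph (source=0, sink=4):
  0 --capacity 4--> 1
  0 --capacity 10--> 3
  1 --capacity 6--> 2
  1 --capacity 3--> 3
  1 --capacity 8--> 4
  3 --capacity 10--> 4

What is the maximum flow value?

Computing max flow:
  Flow on (0->1): 4/4
  Flow on (0->3): 10/10
  Flow on (1->4): 4/8
  Flow on (3->4): 10/10
Maximum flow = 14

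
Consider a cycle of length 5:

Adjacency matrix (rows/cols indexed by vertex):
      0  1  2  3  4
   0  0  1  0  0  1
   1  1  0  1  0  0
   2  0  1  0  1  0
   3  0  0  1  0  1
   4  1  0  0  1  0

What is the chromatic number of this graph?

This is an odd cycle (C_5). Odd cycles are not bipartite (any 2-coloring forces two adjacent vertices to match), and 3 colors suffice.
Chromatic number = 3.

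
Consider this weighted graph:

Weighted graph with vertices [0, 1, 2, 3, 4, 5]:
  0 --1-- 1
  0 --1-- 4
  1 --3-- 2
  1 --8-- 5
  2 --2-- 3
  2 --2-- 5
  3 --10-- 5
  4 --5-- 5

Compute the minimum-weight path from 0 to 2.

Using Dijkstra's algorithm from vertex 0:
Shortest path: 0 -> 1 -> 2
Total weight: 1 + 3 = 4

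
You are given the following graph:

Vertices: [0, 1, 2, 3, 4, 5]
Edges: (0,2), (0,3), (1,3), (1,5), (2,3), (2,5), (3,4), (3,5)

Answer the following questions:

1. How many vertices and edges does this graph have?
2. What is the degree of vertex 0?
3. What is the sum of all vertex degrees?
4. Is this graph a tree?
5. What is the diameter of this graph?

Count: 6 vertices, 8 edges.
Vertex 0 has neighbors [2, 3], degree = 2.
Handshaking lemma: 2 * 8 = 16.
A tree on 6 vertices has 5 edges. This graph has 8 edges (3 extra). Not a tree.
Diameter (longest shortest path) = 2.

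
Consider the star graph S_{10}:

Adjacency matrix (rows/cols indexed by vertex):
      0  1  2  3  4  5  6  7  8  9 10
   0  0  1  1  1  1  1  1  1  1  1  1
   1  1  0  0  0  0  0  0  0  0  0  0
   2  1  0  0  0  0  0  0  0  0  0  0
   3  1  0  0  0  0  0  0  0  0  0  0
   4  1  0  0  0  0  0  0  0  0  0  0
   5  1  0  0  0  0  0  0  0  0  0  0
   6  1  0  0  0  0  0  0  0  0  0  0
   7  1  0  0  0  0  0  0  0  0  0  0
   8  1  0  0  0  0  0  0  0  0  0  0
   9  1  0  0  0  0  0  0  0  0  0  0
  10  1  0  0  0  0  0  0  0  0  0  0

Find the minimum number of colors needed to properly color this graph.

S_{10} has one hub adjacent to 10 leaves; leaves are pairwise non-adjacent.
Color the hub 0 and every leaf 1.
Chromatic number = 2.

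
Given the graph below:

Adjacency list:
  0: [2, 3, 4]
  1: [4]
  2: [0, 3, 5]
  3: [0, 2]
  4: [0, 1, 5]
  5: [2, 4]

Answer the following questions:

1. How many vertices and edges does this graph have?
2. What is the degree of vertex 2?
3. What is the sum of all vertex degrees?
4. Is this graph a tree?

Count: 6 vertices, 7 edges.
Vertex 2 has neighbors [0, 3, 5], degree = 3.
Handshaking lemma: 2 * 7 = 14.
A tree on 6 vertices has 5 edges. This graph has 7 edges (2 extra). Not a tree.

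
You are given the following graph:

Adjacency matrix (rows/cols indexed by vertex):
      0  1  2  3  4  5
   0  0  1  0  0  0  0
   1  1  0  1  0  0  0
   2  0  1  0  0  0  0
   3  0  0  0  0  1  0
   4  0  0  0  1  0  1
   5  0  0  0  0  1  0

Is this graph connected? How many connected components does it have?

Checking connectivity: the graph has 2 connected component(s).
Components: [[0, 1, 2], [3, 4, 5]]. The graph is NOT connected.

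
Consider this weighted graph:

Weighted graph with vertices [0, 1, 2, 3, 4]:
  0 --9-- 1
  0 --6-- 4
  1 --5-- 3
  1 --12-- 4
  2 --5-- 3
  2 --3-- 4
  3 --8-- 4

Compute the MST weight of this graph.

Applying Kruskal's algorithm (sort edges by weight, add if no cycle):
  Add (2,4) w=3
  Add (1,3) w=5
  Add (2,3) w=5
  Add (0,4) w=6
  Skip (3,4) w=8 (creates cycle)
  Skip (0,1) w=9 (creates cycle)
  Skip (1,4) w=12 (creates cycle)
MST weight = 19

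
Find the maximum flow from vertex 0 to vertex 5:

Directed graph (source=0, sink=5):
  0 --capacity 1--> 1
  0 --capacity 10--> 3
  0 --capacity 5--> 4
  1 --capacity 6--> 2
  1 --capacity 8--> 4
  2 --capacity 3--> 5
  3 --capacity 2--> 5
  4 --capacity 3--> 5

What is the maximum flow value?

Computing max flow:
  Flow on (0->1): 1/1
  Flow on (0->3): 2/10
  Flow on (0->4): 3/5
  Flow on (1->2): 1/6
  Flow on (2->5): 1/3
  Flow on (3->5): 2/2
  Flow on (4->5): 3/3
Maximum flow = 6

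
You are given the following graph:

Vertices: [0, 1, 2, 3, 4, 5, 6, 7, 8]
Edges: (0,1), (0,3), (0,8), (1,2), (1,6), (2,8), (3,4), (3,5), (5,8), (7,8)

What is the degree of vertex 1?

Vertex 1 has neighbors [0, 2, 6], so deg(1) = 3.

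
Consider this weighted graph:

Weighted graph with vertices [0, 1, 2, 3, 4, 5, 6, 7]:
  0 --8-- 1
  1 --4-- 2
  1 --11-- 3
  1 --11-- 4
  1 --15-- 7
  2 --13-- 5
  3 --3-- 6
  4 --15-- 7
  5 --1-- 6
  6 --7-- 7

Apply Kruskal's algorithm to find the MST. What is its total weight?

Applying Kruskal's algorithm (sort edges by weight, add if no cycle):
  Add (5,6) w=1
  Add (3,6) w=3
  Add (1,2) w=4
  Add (6,7) w=7
  Add (0,1) w=8
  Add (1,3) w=11
  Add (1,4) w=11
  Skip (2,5) w=13 (creates cycle)
  Skip (1,7) w=15 (creates cycle)
  Skip (4,7) w=15 (creates cycle)
MST weight = 45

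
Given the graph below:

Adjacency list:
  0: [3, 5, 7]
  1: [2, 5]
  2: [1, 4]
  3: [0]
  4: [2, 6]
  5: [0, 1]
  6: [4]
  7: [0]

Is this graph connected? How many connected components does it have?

Checking connectivity: the graph has 1 connected component(s).
All vertices are reachable from each other. The graph IS connected.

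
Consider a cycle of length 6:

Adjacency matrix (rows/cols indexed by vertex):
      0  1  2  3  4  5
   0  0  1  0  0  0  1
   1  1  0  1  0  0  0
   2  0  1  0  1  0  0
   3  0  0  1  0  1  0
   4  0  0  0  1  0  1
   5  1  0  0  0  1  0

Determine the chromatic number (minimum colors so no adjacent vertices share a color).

This is an even cycle (C_6). Even cycles are bipartite.
Chromatic number = 2.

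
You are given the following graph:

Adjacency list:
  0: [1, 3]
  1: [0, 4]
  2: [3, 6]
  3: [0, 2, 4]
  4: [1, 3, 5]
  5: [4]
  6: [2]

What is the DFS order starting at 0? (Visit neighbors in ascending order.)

DFS from vertex 0 (neighbors processed in ascending order):
Visit order: 0, 1, 4, 3, 2, 6, 5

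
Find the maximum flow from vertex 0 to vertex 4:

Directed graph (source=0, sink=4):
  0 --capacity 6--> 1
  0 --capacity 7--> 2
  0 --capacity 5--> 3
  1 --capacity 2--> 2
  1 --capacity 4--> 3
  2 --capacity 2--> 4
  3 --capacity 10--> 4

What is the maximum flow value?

Computing max flow:
  Flow on (0->1): 4/6
  Flow on (0->2): 2/7
  Flow on (0->3): 5/5
  Flow on (1->3): 4/4
  Flow on (2->4): 2/2
  Flow on (3->4): 9/10
Maximum flow = 11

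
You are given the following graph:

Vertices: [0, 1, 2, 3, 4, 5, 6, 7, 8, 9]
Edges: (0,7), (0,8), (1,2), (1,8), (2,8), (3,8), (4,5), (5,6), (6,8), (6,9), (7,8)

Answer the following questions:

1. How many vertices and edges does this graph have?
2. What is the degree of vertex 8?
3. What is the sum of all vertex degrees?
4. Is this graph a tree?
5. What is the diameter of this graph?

Count: 10 vertices, 11 edges.
Vertex 8 has neighbors [0, 1, 2, 3, 6, 7], degree = 6.
Handshaking lemma: 2 * 11 = 22.
A tree on 10 vertices has 9 edges. This graph has 11 edges (2 extra). Not a tree.
Diameter (longest shortest path) = 4.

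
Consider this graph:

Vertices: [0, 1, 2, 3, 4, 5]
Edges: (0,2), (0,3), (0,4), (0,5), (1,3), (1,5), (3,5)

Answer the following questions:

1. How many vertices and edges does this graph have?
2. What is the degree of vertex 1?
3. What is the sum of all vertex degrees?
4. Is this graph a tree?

Count: 6 vertices, 7 edges.
Vertex 1 has neighbors [3, 5], degree = 2.
Handshaking lemma: 2 * 7 = 14.
A tree on 6 vertices has 5 edges. This graph has 7 edges (2 extra). Not a tree.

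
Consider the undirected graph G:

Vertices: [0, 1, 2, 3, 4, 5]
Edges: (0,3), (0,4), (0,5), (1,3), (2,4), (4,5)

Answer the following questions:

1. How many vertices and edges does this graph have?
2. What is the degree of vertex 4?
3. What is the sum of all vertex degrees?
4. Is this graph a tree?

Count: 6 vertices, 6 edges.
Vertex 4 has neighbors [0, 2, 5], degree = 3.
Handshaking lemma: 2 * 6 = 12.
A tree on 6 vertices has 5 edges. This graph has 6 edges (1 extra). Not a tree.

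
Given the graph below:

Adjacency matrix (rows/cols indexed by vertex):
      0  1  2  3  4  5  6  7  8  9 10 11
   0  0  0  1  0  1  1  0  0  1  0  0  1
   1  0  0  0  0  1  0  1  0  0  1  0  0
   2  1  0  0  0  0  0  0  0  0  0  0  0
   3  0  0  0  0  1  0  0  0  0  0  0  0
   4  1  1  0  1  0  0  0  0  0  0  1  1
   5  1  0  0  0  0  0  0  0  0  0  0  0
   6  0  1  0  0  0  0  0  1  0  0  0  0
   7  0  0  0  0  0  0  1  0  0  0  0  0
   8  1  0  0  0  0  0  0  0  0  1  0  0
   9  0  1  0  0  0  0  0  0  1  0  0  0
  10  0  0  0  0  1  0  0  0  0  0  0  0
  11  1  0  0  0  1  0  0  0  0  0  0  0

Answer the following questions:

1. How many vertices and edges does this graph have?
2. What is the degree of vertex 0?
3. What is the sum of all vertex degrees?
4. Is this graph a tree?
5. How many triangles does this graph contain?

Count: 12 vertices, 13 edges.
Vertex 0 has neighbors [2, 4, 5, 8, 11], degree = 5.
Handshaking lemma: 2 * 13 = 26.
A tree on 12 vertices has 11 edges. This graph has 13 edges (2 extra). Not a tree.
Number of triangles = 1.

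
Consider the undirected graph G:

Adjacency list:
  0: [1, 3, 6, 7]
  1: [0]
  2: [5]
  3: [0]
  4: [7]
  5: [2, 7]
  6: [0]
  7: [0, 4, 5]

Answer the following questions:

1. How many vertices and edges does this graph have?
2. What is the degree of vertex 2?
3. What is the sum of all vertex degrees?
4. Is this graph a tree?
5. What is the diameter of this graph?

Count: 8 vertices, 7 edges.
Vertex 2 has neighbors [5], degree = 1.
Handshaking lemma: 2 * 7 = 14.
A graph is a tree iff it is connected and has exactly n-1 edges. This graph is connected (all 8 vertices in one component) and has 8-1 = 7 edges. It is a tree.
Diameter (longest shortest path) = 4.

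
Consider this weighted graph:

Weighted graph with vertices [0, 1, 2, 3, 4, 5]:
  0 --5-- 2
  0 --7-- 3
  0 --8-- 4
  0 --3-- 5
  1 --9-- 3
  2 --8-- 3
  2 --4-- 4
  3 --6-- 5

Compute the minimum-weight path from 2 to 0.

Using Dijkstra's algorithm from vertex 2:
Shortest path: 2 -> 0
Total weight: 5 = 5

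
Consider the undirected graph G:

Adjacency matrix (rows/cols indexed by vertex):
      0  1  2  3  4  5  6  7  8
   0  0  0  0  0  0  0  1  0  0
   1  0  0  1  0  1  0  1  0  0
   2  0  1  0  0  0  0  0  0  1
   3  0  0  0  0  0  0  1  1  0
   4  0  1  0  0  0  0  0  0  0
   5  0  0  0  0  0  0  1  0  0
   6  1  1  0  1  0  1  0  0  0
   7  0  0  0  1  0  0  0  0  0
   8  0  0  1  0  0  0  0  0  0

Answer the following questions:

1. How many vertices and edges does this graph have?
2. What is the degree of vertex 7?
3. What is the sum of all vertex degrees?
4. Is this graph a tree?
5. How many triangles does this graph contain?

Count: 9 vertices, 8 edges.
Vertex 7 has neighbors [3], degree = 1.
Handshaking lemma: 2 * 8 = 16.
A graph is a tree iff it is connected and has exactly n-1 edges. This graph is connected (all 9 vertices in one component) and has 9-1 = 8 edges. It is a tree.
Number of triangles = 0.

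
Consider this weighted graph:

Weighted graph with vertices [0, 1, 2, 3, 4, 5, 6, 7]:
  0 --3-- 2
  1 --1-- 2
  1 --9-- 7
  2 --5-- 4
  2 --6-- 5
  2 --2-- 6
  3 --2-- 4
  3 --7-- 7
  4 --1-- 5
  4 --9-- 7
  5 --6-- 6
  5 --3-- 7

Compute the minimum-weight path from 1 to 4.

Using Dijkstra's algorithm from vertex 1:
Shortest path: 1 -> 2 -> 4
Total weight: 1 + 5 = 6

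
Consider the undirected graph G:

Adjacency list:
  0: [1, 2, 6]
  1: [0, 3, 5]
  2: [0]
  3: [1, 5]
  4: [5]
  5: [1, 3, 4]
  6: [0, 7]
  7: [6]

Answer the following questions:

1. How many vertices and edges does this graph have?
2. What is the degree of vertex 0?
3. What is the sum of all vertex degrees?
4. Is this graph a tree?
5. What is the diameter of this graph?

Count: 8 vertices, 8 edges.
Vertex 0 has neighbors [1, 2, 6], degree = 3.
Handshaking lemma: 2 * 8 = 16.
A tree on 8 vertices has 7 edges. This graph has 8 edges (1 extra). Not a tree.
Diameter (longest shortest path) = 5.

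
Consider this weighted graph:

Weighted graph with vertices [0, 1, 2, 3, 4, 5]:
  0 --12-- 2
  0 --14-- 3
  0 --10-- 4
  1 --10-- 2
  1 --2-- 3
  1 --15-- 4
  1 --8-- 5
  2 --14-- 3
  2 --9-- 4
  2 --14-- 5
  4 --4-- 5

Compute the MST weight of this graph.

Applying Kruskal's algorithm (sort edges by weight, add if no cycle):
  Add (1,3) w=2
  Add (4,5) w=4
  Add (1,5) w=8
  Add (2,4) w=9
  Add (0,4) w=10
  Skip (1,2) w=10 (creates cycle)
  Skip (0,2) w=12 (creates cycle)
  Skip (0,3) w=14 (creates cycle)
  Skip (2,3) w=14 (creates cycle)
  Skip (2,5) w=14 (creates cycle)
  Skip (1,4) w=15 (creates cycle)
MST weight = 33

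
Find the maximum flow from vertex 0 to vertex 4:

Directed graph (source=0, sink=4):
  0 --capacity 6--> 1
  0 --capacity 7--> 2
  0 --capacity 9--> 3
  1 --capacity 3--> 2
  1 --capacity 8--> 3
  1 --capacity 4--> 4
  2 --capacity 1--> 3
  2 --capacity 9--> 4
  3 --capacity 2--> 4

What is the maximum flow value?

Computing max flow:
  Flow on (0->1): 6/6
  Flow on (0->2): 7/7
  Flow on (0->3): 2/9
  Flow on (1->2): 2/3
  Flow on (1->4): 4/4
  Flow on (2->4): 9/9
  Flow on (3->4): 2/2
Maximum flow = 15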